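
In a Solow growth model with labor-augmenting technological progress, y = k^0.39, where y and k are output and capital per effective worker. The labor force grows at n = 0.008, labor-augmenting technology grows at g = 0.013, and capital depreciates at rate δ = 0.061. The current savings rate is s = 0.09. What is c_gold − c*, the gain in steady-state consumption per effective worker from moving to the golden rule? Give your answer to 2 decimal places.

Δc ≈ 0.69

n + g + δ = 0.008 + 0.013 + 0.061 = 0.082.
Current steady state (s = 0.09): k* = (0.09/0.082)^(1/0.61) ≈ 1.1649, y* = 1.1649^0.39 ≈ 1.0613, c* = (1−0.09)·1.0613 ≈ 0.9658.
Setting f'(k) = n+g+δ gives 0.39·k^(0.39−1) = 0.082, hence k_gold = (0.39/0.082)^(1/0.61) ≈ 12.8898.
y_gold = 12.8898^0.39 ≈ 2.7102, c_gold = y_gold − 0.082·k_gold ≈ 1.6532.
Gain: Δc = 1.6532 − 0.9658 ≈ 0.6874.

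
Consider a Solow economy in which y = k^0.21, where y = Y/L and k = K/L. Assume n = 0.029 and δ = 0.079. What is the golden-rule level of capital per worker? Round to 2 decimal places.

k_gold ≈ 2.32

Break-even investment rate: n + δ = 0.029 + 0.079 = 0.108.
Maximizing c = f(k) − (n+δ)·k gives f'(k) = n+δ, i.e. 0.21·k^(0.21−1) = 0.108, so k_gold = (0.21/0.108)^(1/0.79) ≈ 2.3204.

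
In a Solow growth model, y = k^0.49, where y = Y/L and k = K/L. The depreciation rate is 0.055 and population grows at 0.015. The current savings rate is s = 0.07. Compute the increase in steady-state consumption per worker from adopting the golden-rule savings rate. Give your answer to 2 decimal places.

The effective depreciation rate is n + δ = 0.015 + 0.055 = 0.07.
Current steady state (s = 0.07): k* = (0.07/0.07)^(1/0.51) ≈ 1.0000, y* = 1.0000^0.49 ≈ 1.0000, c* = (1−0.07)·1.0000 ≈ 0.9300.
Setting f'(k) = n+δ gives 0.49·k^(0.49−1) = 0.07, hence k_gold = (0.49/0.07)^(1/0.51) ≈ 45.3999.
y_gold = 45.3999^0.49 ≈ 6.4857, c_gold = y_gold − 0.07·k_gold ≈ 3.3077.
Gain: Δc = 3.3077 − 0.9300 ≈ 2.3777.

Δc ≈ 2.38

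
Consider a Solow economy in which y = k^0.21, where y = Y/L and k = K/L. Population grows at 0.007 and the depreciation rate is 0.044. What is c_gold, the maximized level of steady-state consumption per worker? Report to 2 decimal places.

c_gold ≈ 1.15

n + δ = 0.007 + 0.044 = 0.051.
Maximizing c = f(k) − (n+δ)·k gives f'(k) = n+δ, i.e. 0.21·k^(0.21−1) = 0.051, so k_gold = (0.21/0.051)^(1/0.79) ≈ 5.9984.
y_gold = 5.9984^0.21 ≈ 1.4568.
c_gold = y_gold − (n+δ)·k_gold = 1.4568 − 0.051·5.9984 ≈ 1.1508.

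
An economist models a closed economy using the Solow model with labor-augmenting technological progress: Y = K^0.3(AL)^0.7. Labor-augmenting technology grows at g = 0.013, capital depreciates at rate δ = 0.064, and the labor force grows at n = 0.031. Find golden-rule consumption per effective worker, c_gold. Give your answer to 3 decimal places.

The effective depreciation rate is n + g + δ = 0.031 + 0.013 + 0.064 = 0.108.
Setting f'(k) = n+g+δ gives 0.3·k^(0.3−1) = 0.108, hence k_gold = (0.3/0.108)^(1/0.7) ≈ 4.3038.
y_gold = 4.3038^0.3 ≈ 1.5494.
c_gold = y_gold − (n+g+δ)·k_gold = 1.5494 − 0.108·4.3038 ≈ 1.0846.

c_gold ≈ 1.085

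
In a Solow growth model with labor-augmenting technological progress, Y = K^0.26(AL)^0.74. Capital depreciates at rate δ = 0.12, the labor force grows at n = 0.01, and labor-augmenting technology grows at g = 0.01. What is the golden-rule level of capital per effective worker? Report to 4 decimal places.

k_gold ≈ 2.3084

Capital per effective worker breaks even when investment replaces (n + g + δ)·k; here n + g + δ = 0.14.
Setting f'(k) = n+g+δ gives 0.26·k^(0.26−1) = 0.14, hence k_gold = (0.26/0.14)^(1/0.74) ≈ 2.3084.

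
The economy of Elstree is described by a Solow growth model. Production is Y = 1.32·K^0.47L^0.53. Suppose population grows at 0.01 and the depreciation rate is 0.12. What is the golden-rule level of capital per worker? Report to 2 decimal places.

The effective depreciation rate is n + δ = 0.01 + 0.12 = 0.13.
Maximizing c = f(k) − (n+δ)·k gives f'(k) = n+δ, i.e. 0.47·1.32·k^(0.47−1) = 0.13, so k_gold = (0.47·1.32/0.13)^(1/0.53) ≈ 19.0818.

k_gold ≈ 19.08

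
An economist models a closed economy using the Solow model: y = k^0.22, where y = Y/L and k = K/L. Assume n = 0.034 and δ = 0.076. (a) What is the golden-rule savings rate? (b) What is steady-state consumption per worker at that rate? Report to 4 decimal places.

(a) s_gold = 0.2200; (b) c_gold ≈ 0.9484

n + δ = 0.034 + 0.076 = 0.11.
For Cobb-Douglas, s_gold equals capital's share: s_gold = 0.22.
Golden rule sets MPK = n+δ: 0.22·k^(0.22−1) = 0.11, so k_gold = (0.22/0.11)^(1/0.78) ≈ 2.4318.
y_gold = 2.4318^0.22 ≈ 1.2159; c_gold = (1−0.22)·y_gold ≈ 0.9484.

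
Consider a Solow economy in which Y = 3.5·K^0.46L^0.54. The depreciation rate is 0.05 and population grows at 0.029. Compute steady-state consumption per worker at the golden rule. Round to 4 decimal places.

The effective depreciation rate is n + δ = 0.029 + 0.05 = 0.079.
Setting f'(k) = n+δ gives 0.46·3.5·k^(0.46−1) = 0.079, hence k_gold = (0.46·3.5/0.079)^(1/0.54) ≈ 265.7310.
y_gold = 3.5·265.7310^0.46 ≈ 45.6364.
c_gold = y_gold − (n+δ)·k_gold = 45.6364 − 0.079·265.7310 ≈ 24.6437.

c_gold ≈ 24.6437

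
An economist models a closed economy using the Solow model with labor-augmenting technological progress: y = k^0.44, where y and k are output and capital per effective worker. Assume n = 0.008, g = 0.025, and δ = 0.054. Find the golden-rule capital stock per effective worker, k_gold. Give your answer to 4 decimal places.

Capital per effective worker breaks even when investment replaces (n + g + δ)·k; here n + g + δ = 0.087.
Setting f'(k) = n+g+δ gives 0.44·k^(0.44−1) = 0.087, hence k_gold = (0.44/0.087)^(1/0.56) ≈ 18.0727.

k_gold ≈ 18.0727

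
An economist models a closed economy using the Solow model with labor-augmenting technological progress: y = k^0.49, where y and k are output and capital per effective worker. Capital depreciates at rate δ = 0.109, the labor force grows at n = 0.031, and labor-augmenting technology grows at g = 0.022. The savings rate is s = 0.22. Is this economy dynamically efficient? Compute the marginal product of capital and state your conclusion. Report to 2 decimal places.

dynamically efficient; MPK ≈ 0.36

n + g + δ = 0.031 + 0.022 + 0.109 = 0.162.
Steady-state k*: s·k^0.49 = 0.162·k gives k* = (0.22/0.162)^(1/0.51) ≈ 1.8222.
MPK = 0.49·1.8222^(-0.51) ≈ 0.3608.
MPK > n+g+δ = 0.162, so the economy is dynamically efficient (under-saving).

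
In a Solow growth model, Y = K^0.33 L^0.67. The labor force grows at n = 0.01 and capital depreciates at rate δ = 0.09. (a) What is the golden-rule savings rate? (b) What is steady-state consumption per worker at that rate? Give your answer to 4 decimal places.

(a) s_gold = 0.3300; (b) c_gold ≈ 1.2063

The effective depreciation rate is n + δ = 0.01 + 0.09 = 0.1.
For Cobb-Douglas, s_gold equals capital's share: s_gold = 0.33.
Setting f'(k) = n+δ gives 0.33·k^(0.33−1) = 0.1, hence k_gold = (0.33/0.1)^(1/0.67) ≈ 5.9416.
y_gold = 5.9416^0.33 ≈ 1.8005; c_gold = (1−0.33)·y_gold ≈ 1.2063.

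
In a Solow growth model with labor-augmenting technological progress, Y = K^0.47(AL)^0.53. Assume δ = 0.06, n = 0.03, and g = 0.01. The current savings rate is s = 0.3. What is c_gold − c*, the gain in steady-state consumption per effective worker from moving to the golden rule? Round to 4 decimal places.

n + g + δ = 0.03 + 0.01 + 0.06 = 0.1.
Current steady state (s = 0.3): k* = (0.3/0.1)^(1/0.53) ≈ 7.9475, y* = 7.9475^0.47 ≈ 2.6492, c* = (1−0.3)·2.6492 ≈ 1.8544.
Setting f'(k) = n+g+δ gives 0.47·k^(0.47−1) = 0.1, hence k_gold = (0.47/0.1)^(1/0.53) ≈ 18.5400.
y_gold = 18.5400^0.47 ≈ 3.9447, c_gold = y_gold − 0.1·k_gold ≈ 2.0907.
Gain: Δc = 2.0907 − 1.8544 ≈ 0.2363.

Δc ≈ 0.2363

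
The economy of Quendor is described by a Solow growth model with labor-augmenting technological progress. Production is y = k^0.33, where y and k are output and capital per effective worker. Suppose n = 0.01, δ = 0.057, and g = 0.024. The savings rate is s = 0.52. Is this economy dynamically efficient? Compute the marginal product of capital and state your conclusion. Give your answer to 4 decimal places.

dynamically inefficient; MPK ≈ 0.0578

The effective depreciation rate is n + g + δ = 0.01 + 0.024 + 0.057 = 0.091.
Steady-state k*: s·k^0.33 = 0.091·k gives k* = (0.52/0.091)^(1/0.67) ≈ 13.4832.
MPK = 0.33·13.4832^(-0.67) ≈ 0.0578.
MPK < n+g+δ = 0.091, so the economy is dynamically inefficient (over-saving).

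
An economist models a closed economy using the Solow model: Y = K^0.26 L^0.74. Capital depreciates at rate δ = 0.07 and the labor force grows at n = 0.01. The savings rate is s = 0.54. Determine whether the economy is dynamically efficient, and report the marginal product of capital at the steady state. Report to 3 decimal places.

dynamically inefficient; MPK ≈ 0.039

The effective depreciation rate is n + δ = 0.01 + 0.07 = 0.08.
Steady-state k*: s·k^0.26 = 0.08·k gives k* = (0.54/0.08)^(1/0.74) ≈ 13.2032.
MPK = 0.26·13.2032^(-0.74) ≈ 0.0385.
MPK < n+δ = 0.08, so the economy is dynamically inefficient (over-saving).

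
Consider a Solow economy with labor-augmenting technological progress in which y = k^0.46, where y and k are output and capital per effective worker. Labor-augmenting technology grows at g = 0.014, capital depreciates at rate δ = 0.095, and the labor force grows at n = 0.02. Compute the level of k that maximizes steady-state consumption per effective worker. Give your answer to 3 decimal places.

n + g + δ = 0.02 + 0.014 + 0.095 = 0.129.
Golden rule sets MPK = n+g+δ: 0.46·k^(0.46−1) = 0.129, so k_gold = (0.46/0.129)^(1/0.54) ≈ 10.5326.

k_gold ≈ 10.533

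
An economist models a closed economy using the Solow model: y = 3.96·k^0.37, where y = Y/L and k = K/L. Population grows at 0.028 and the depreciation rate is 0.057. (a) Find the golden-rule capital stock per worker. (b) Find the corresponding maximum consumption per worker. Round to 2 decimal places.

(a) k_gold ≈ 91.76; (b) c_gold ≈ 13.28

Capital per worker breaks even when investment replaces (n + δ)·k; here n + δ = 0.085.
Setting f'(k) = n+δ gives 0.37·3.96·k^(0.37−1) = 0.085, hence k_gold = (0.37·3.96/0.085)^(1/0.63) ≈ 91.7621.
y_gold = 3.96·91.7621^0.37 ≈ 21.0805; c_gold = y_gold − 0.085·k_gold ≈ 13.2807.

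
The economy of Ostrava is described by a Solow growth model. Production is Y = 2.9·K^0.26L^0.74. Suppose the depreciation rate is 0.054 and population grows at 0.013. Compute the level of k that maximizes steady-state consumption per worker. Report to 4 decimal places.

The effective depreciation rate is n + δ = 0.013 + 0.054 = 0.067.
At the golden rule the marginal product of capital equals n+δ: 0.26·2.9·k^(0.26−1) = 0.067. Solving, k_gold = (0.26·2.9/0.067)^(1/0.74) ≈ 26.3434.

k_gold ≈ 26.3434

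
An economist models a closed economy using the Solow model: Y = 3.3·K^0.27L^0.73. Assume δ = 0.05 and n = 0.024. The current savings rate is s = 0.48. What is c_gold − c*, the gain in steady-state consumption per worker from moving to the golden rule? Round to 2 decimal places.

Δc ≈ 0.72

n + δ = 0.024 + 0.05 = 0.074.
Current steady state (s = 0.48): k* = (0.48·3.3/0.074)^(1/0.73) ≈ 66.4714, y* = 3.3·66.4714^0.27 ≈ 10.2477, c* = (1−0.48)·10.2477 ≈ 5.3288.
Setting f'(k) = n+δ gives 0.27·3.3·k^(0.27−1) = 0.074, hence k_gold = (0.27·3.3/0.074)^(1/0.73) ≈ 30.2230.
y_gold = 3.3·30.2230^0.27 ≈ 8.2833, c_gold = y_gold − 0.074·k_gold ≈ 6.0468.
Gain: Δc = 6.0468 − 5.3288 ≈ 0.7180.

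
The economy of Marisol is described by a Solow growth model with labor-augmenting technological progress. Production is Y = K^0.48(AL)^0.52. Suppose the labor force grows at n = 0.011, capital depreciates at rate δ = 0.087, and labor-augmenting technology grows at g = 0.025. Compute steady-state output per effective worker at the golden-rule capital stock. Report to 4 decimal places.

y_gold ≈ 3.5144

n + g + δ = 0.011 + 0.025 + 0.087 = 0.123.
Setting f'(k) = n+g+δ gives 0.48·k^(0.48−1) = 0.123, hence k_gold = (0.48/0.123)^(1/0.52) ≈ 13.7147.
Output: y_gold = k_gold^0.48 = 13.7147^0.48 ≈ 3.5144.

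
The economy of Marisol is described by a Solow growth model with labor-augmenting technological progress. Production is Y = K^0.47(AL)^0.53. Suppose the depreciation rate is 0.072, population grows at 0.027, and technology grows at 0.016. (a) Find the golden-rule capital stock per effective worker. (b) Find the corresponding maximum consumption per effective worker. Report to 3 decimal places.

(a) k_gold ≈ 14.242; (b) c_gold ≈ 1.847

n + g + δ = 0.027 + 0.016 + 0.072 = 0.115.
Setting f'(k) = n+g+δ gives 0.47·k^(0.47−1) = 0.115, hence k_gold = (0.47/0.115)^(1/0.53) ≈ 14.2425.
y_gold = 14.2425^0.47 ≈ 3.4849; c_gold = y_gold − 0.115·k_gold ≈ 1.8470.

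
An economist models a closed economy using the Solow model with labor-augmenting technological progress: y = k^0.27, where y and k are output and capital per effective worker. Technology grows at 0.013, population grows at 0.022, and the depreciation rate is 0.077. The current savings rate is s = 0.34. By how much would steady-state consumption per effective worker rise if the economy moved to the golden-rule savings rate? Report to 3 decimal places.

Capital per effective worker breaks even when investment replaces (n + g + δ)·k; here n + g + δ = 0.112.
Current steady state (s = 0.34): k* = (0.34/0.112)^(1/0.73) ≈ 4.5775, y* = 4.5775^0.27 ≈ 1.5079, c* = (1−0.34)·1.5079 ≈ 0.9952.
Golden rule sets MPK = n+g+δ: 0.27·k^(0.27−1) = 0.112, so k_gold = (0.27/0.112)^(1/0.73) ≈ 3.3380.
y_gold = 3.3380^0.27 ≈ 1.3847, c_gold = y_gold − 0.112·k_gold ≈ 1.0108.
Gain: Δc = 1.0108 − 0.9952 ≈ 0.0156.

Δc ≈ 0.016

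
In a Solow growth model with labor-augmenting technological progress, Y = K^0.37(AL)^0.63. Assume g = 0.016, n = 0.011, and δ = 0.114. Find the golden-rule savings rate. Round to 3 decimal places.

s_gold = 0.370

Break-even investment rate: n + g + δ = 0.011 + 0.016 + 0.114 = 0.141.
At the golden rule MPK = n+g+δ, and in any Cobb-Douglas steady state s = (n+g+δ)·k/y = MPK·k/y = capital's share 0.37.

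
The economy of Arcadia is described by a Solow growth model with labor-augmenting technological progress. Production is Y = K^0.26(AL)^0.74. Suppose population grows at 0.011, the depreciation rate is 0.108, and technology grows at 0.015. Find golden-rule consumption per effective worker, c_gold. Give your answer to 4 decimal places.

c_gold ≈ 0.9341

n + g + δ = 0.011 + 0.015 + 0.108 = 0.134.
Golden rule sets MPK = n+g+δ: 0.26·k^(0.26−1) = 0.134, so k_gold = (0.26/0.134)^(1/0.74) ≈ 2.4491.
y_gold = 2.4491^0.26 ≈ 1.2622.
c_gold = y_gold − (n+g+δ)·k_gold = 1.2622 − 0.134·2.4491 ≈ 0.9341.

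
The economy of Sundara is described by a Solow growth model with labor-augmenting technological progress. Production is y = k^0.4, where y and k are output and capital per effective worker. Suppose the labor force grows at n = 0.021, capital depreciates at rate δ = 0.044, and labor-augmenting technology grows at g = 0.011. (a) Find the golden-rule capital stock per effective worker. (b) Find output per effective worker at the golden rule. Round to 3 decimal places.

(a) k_gold ≈ 15.925; (b) y_gold ≈ 3.026

The effective depreciation rate is n + g + δ = 0.021 + 0.011 + 0.044 = 0.076.
Setting f'(k) = n+g+δ gives 0.4·k^(0.4−1) = 0.076, hence k_gold = (0.4/0.076)^(1/0.6) ≈ 15.9249.
y_gold = 15.9249^0.4 ≈ 3.0257.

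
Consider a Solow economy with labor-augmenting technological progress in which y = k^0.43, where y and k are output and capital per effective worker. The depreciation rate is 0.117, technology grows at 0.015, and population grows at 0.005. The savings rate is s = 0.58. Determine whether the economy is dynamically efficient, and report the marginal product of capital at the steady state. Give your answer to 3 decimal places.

dynamically inefficient; MPK ≈ 0.102

Capital per effective worker breaks even when investment replaces (n + g + δ)·k; here n + g + δ = 0.137.
Steady-state k*: s·k^0.43 = 0.137·k gives k* = (0.58/0.137)^(1/0.57) ≈ 12.5744.
MPK = 0.43·12.5744^(-0.57) ≈ 0.1016.
MPK < n+g+δ = 0.137, so the economy is dynamically inefficient (over-saving).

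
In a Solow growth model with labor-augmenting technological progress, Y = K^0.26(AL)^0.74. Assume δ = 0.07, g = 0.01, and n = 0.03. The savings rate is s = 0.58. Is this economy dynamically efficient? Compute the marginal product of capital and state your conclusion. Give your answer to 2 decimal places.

dynamically inefficient; MPK ≈ 0.05

Capital per effective worker breaks even when investment replaces (n + g + δ)·k; here n + g + δ = 0.11.
Steady-state k*: s·k^0.26 = 0.11·k gives k* = (0.58/0.11)^(1/0.74) ≈ 9.4563.
MPK = 0.26·9.4563^(-0.74) ≈ 0.0493.
MPK < n+g+δ = 0.11, so the economy is dynamically inefficient (over-saving).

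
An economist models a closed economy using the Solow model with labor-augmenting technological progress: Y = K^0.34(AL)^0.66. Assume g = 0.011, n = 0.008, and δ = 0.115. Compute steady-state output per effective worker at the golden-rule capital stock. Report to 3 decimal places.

The effective depreciation rate is n + g + δ = 0.008 + 0.011 + 0.115 = 0.134.
Setting f'(k) = n+g+δ gives 0.34·k^(0.34−1) = 0.134, hence k_gold = (0.34/0.134)^(1/0.66) ≈ 4.0991.
Output: y_gold = k_gold^0.34 = 4.0991^0.34 ≈ 1.6155.

y_gold ≈ 1.616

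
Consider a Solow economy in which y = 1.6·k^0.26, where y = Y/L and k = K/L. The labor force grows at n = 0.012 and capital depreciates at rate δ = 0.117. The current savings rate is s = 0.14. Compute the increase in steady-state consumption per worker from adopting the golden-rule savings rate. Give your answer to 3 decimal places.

Δc ≈ 0.116

Break-even investment rate: n + δ = 0.012 + 0.117 = 0.129.
Current steady state (s = 0.14): k* = (0.14·1.6/0.129)^(1/0.74) ≈ 2.1080, y* = 1.6·2.1080^0.26 ≈ 1.9423, c* = (1−0.14)·1.9423 ≈ 1.6704.
Golden rule sets MPK = n+δ: 0.26·1.6·k^(0.26−1) = 0.129, so k_gold = (0.26·1.6/0.129)^(1/0.74) ≈ 4.8659.
y_gold = 1.6·4.8659^0.26 ≈ 2.4143, c_gold = y_gold − 0.129·k_gold ≈ 1.7865.
Gain: Δc = 1.7865 − 1.6704 ≈ 0.1161.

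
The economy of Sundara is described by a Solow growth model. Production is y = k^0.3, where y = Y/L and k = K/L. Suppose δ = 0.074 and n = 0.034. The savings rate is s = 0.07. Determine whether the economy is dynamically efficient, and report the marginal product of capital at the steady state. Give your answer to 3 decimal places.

n + δ = 0.034 + 0.074 = 0.108.
Steady-state k*: s·k^0.3 = 0.108·k gives k* = (0.07/0.108)^(1/0.7) ≈ 0.5382.
MPK = 0.3·0.5382^(-0.7) ≈ 0.4629.
MPK > n+δ = 0.108, so the economy is dynamically efficient (under-saving).

dynamically efficient; MPK ≈ 0.463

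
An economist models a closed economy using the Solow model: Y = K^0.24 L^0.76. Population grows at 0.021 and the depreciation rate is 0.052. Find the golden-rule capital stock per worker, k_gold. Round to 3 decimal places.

Break-even investment rate: n + δ = 0.021 + 0.052 = 0.073.
Setting f'(k) = n+δ gives 0.24·k^(0.24−1) = 0.073, hence k_gold = (0.24/0.073)^(1/0.76) ≈ 4.7876.

k_gold ≈ 4.788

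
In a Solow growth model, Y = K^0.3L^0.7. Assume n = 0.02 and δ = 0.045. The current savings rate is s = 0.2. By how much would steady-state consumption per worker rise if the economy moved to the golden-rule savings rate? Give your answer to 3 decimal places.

Δc ≈ 0.053

Capital per worker breaks even when investment replaces (n + δ)·k; here n + δ = 0.065.
Current steady state (s = 0.2): k* = (0.2/0.065)^(1/0.7) ≈ 4.9809, y* = 4.9809^0.3 ≈ 1.6188, c* = (1−0.2)·1.6188 ≈ 1.2950.
Setting f'(k) = n+δ gives 0.3·k^(0.3−1) = 0.065, hence k_gold = (0.3/0.065)^(1/0.7) ≈ 8.8893.
y_gold = 8.8893^0.3 ≈ 1.9260, c_gold = y_gold − 0.065·k_gold ≈ 1.3482.
Gain: Δc = 1.3482 − 1.2950 ≈ 0.0532.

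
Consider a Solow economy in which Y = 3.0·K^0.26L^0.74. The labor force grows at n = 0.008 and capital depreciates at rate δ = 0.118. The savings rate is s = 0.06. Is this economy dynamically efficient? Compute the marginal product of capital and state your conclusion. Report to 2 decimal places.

dynamically efficient; MPK ≈ 0.55

Capital per worker breaks even when investment replaces (n + δ)·k; here n + δ = 0.126.
Steady-state k*: s·A·k^0.26 = 0.126·k gives k* = (0.06·3.0/0.126)^(1/0.74) ≈ 1.6193.
MPK = 0.26·3.0·1.6193^(-0.74) ≈ 0.5460.
MPK > n+δ = 0.126, so the economy is dynamically efficient (under-saving).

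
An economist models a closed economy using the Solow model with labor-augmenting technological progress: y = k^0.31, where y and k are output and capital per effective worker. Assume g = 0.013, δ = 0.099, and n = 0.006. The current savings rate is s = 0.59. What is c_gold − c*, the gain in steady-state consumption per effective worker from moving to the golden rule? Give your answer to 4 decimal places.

n + g + δ = 0.006 + 0.013 + 0.099 = 0.118.
Current steady state (s = 0.59): k* = (0.59/0.118)^(1/0.69) ≈ 10.3039, y* = 10.3039^0.31 ≈ 2.0608, c* = (1−0.59)·2.0608 ≈ 0.8449.
Golden rule sets MPK = n+g+δ: 0.31·k^(0.31−1) = 0.118, so k_gold = (0.31/0.118)^(1/0.69) ≈ 4.0545.
y_gold = 4.0545^0.31 ≈ 1.5433, c_gold = y_gold − 0.118·k_gold ≈ 1.0649.
Gain: Δc = 1.0649 − 0.8449 ≈ 0.2200.

Δc ≈ 0.2200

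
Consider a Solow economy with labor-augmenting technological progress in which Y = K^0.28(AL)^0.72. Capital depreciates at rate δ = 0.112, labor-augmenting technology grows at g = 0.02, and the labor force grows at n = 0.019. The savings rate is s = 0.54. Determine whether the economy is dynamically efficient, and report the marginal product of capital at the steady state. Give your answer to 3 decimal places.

The effective depreciation rate is n + g + δ = 0.019 + 0.02 + 0.112 = 0.151.
Steady-state k*: s·k^0.28 = 0.151·k gives k* = (0.54/0.151)^(1/0.72) ≈ 5.8700.
MPK = 0.28·5.8700^(-0.72) ≈ 0.0783.
MPK < n+g+δ = 0.151, so the economy is dynamically inefficient (over-saving).

dynamically inefficient; MPK ≈ 0.078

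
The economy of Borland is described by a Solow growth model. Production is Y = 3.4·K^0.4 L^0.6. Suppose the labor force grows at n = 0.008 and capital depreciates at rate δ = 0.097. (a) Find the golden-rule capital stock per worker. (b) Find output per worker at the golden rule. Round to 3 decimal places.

The effective depreciation rate is n + δ = 0.008 + 0.097 = 0.105.
At the golden rule the marginal product of capital equals n+δ: 0.4·3.4·k^(0.4−1) = 0.105. Solving, k_gold = (0.4·3.4/0.105)^(1/0.6) ≈ 71.4358.
y_gold = 3.4·71.4358^0.4 ≈ 18.7519.

(a) k_gold ≈ 71.436; (b) y_gold ≈ 18.752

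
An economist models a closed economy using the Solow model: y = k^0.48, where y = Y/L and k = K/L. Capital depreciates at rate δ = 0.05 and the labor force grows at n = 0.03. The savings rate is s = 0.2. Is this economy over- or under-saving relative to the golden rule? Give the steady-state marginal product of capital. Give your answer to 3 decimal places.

under-saving; MPK ≈ 0.192

n + δ = 0.03 + 0.05 = 0.08.
Steady-state k*: s·k^0.48 = 0.08·k gives k* = (0.2/0.08)^(1/0.52) ≈ 5.8246.
MPK = 0.48·5.8246^(-0.52) ≈ 0.1920.
MPK > n+δ = 0.08, so the economy is dynamically efficient (under-saving).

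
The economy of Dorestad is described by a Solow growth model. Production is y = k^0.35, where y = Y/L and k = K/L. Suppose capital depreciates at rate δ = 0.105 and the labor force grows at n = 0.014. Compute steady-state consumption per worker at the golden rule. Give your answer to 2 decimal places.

c_gold ≈ 1.16

The effective depreciation rate is n + δ = 0.014 + 0.105 = 0.119.
At the golden rule the marginal product of capital equals n+δ: 0.35·k^(0.35−1) = 0.119. Solving, k_gold = (0.35/0.119)^(1/0.65) ≈ 5.2578.
y_gold = 5.2578^0.35 ≈ 1.7876.
c_gold = y_gold − (n+δ)·k_gold = 1.7876 − 0.119·5.2578 ≈ 1.1620.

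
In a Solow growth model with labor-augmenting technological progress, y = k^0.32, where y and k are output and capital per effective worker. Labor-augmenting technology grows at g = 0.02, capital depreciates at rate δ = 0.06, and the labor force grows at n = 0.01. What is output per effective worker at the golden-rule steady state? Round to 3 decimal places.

Capital per effective worker breaks even when investment replaces (n + g + δ)·k; here n + g + δ = 0.09.
Setting f'(k) = n+g+δ gives 0.32·k^(0.32−1) = 0.09, hence k_gold = (0.32/0.09)^(1/0.68) ≈ 6.4589.
Output: y_gold = k_gold^0.32 = 6.4589^0.32 ≈ 1.8166.

y_gold ≈ 1.817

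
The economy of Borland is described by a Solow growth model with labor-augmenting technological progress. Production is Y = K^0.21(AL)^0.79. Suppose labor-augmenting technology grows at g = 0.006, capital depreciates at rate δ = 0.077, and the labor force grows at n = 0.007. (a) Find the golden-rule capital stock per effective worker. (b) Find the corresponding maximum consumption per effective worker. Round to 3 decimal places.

n + g + δ = 0.007 + 0.006 + 0.077 = 0.09.
At the golden rule the marginal product of capital equals n+g+δ: 0.21·k^(0.21−1) = 0.09. Solving, k_gold = (0.21/0.09)^(1/0.79) ≈ 2.9228.
y_gold = 2.9228^0.21 ≈ 1.2526; c_gold = y_gold − 0.09·k_gold ≈ 0.9896.

(a) k_gold ≈ 2.923; (b) c_gold ≈ 0.990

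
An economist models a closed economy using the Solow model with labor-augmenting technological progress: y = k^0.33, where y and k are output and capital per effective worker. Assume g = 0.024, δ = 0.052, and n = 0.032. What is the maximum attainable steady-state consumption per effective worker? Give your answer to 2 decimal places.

c_gold ≈ 1.16

Capital per effective worker breaks even when investment replaces (n + g + δ)·k; here n + g + δ = 0.108.
Setting f'(k) = n+g+δ gives 0.33·k^(0.33−1) = 0.108, hence k_gold = (0.33/0.108)^(1/0.67) ≈ 5.2968.
y_gold = 5.2968^0.33 ≈ 1.7335.
c_gold = y_gold − (n+g+δ)·k_gold = 1.7335 − 0.108·5.2968 ≈ 1.1614.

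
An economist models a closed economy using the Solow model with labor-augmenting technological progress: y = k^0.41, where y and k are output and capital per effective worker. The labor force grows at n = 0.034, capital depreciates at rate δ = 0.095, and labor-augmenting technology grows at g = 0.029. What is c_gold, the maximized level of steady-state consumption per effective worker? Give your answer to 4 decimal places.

n + g + δ = 0.034 + 0.029 + 0.095 = 0.158.
Setting f'(k) = n+g+δ gives 0.41·k^(0.41−1) = 0.158, hence k_gold = (0.41/0.158)^(1/0.59) ≈ 5.0340.
y_gold = 5.0340^0.41 ≈ 1.9399.
c_gold = y_gold − (n+g+δ)·k_gold = 1.9399 − 0.158·5.0340 ≈ 1.1446.

c_gold ≈ 1.1446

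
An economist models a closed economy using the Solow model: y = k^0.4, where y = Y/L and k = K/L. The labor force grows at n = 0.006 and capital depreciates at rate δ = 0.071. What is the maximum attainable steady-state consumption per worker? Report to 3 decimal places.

The effective depreciation rate is n + δ = 0.006 + 0.071 = 0.077.
Setting f'(k) = n+δ gives 0.4·k^(0.4−1) = 0.077, hence k_gold = (0.4/0.077)^(1/0.6) ≈ 15.5817.
y_gold = 15.5817^0.4 ≈ 2.9995.
c_gold = y_gold − (n+δ)·k_gold = 2.9995 − 0.077·15.5817 ≈ 1.7997.

c_gold ≈ 1.800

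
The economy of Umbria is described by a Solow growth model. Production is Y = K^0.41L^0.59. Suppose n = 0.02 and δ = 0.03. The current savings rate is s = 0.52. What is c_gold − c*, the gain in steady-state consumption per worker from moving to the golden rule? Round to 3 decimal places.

The effective depreciation rate is n + δ = 0.02 + 0.03 = 0.05.
Current steady state (s = 0.52): k* = (0.52/0.05)^(1/0.59) ≈ 52.9402, y* = 52.9402^0.41 ≈ 5.0904, c* = (1−0.52)·5.0904 ≈ 2.4434.
Maximizing c = f(k) − (n+δ)·k gives f'(k) = n+δ, i.e. 0.41·k^(0.41−1) = 0.05, so k_gold = (0.41/0.05)^(1/0.59) ≈ 35.3865.
y_gold = 35.3865^0.41 ≈ 4.3154, c_gold = y_gold − 0.05·k_gold ≈ 2.5461.
Gain: Δc = 2.5461 − 2.4434 ≈ 0.1027.

Δc ≈ 0.103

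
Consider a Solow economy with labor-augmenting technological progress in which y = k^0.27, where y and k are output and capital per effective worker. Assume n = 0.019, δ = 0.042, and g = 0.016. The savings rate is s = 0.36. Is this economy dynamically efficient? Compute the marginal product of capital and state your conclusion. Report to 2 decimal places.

dynamically inefficient; MPK ≈ 0.06

Capital per effective worker breaks even when investment replaces (n + g + δ)·k; here n + g + δ = 0.077.
Steady-state k*: s·k^0.27 = 0.077·k gives k* = (0.36/0.077)^(1/0.73) ≈ 8.2709.
MPK = 0.27·8.2709^(-0.73) ≈ 0.0578.
MPK < n+g+δ = 0.077, so the economy is dynamically inefficient (over-saving).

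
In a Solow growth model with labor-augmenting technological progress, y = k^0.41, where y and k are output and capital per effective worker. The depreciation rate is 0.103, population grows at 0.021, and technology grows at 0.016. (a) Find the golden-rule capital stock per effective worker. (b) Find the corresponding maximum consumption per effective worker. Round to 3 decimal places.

(a) k_gold ≈ 6.179; (b) c_gold ≈ 1.245

n + g + δ = 0.021 + 0.016 + 0.103 = 0.14.
Golden rule sets MPK = n+g+δ: 0.41·k^(0.41−1) = 0.14, so k_gold = (0.41/0.14)^(1/0.59) ≈ 6.1793.
y_gold = 6.1793^0.41 ≈ 2.1100; c_gold = y_gold − 0.14·k_gold ≈ 1.2449.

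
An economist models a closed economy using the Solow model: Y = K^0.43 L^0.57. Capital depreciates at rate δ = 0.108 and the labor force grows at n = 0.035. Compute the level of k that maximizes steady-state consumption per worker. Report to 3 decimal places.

k_gold ≈ 6.900

Break-even investment rate: n + δ = 0.035 + 0.108 = 0.143.
At the golden rule the marginal product of capital equals n+δ: 0.43·k^(0.43−1) = 0.143. Solving, k_gold = (0.43/0.143)^(1/0.57) ≈ 6.8997.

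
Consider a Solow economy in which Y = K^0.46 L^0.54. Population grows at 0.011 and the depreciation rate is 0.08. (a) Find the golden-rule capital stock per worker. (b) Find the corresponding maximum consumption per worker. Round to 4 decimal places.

(a) k_gold ≈ 20.0992; (b) c_gold ≈ 2.1471

Capital per worker breaks even when investment replaces (n + δ)·k; here n + δ = 0.091.
Setting f'(k) = n+δ gives 0.46·k^(0.46−1) = 0.091, hence k_gold = (0.46/0.091)^(1/0.54) ≈ 20.0992.
y_gold = 20.0992^0.46 ≈ 3.9761; c_gold = y_gold − 0.091·k_gold ≈ 2.1471.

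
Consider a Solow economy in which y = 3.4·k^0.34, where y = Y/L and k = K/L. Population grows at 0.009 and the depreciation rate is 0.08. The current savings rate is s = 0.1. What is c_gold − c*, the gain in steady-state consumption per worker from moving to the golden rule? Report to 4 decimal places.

n + δ = 0.009 + 0.08 = 0.089.
Current steady state (s = 0.1): k* = (0.1·3.4/0.089)^(1/0.66) ≈ 7.6200, y* = 3.4·7.6200^0.34 ≈ 6.7818, c* = (1−0.1)·6.7818 ≈ 6.1036.
Setting f'(k) = n+δ gives 0.34·3.4·k^(0.34−1) = 0.089, hence k_gold = (0.34·3.4/0.089)^(1/0.66) ≈ 48.6658.
y_gold = 3.4·48.6658^0.34 ≈ 12.7390, c_gold = y_gold − 0.089·k_gold ≈ 8.4077.
Gain: Δc = 8.4077 − 6.1036 ≈ 2.3041.

Δc ≈ 2.3041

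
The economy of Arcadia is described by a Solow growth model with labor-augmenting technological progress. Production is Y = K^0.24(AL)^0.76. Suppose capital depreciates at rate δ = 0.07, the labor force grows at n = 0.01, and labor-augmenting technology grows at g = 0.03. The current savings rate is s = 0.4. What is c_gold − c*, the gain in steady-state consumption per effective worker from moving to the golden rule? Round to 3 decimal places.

Capital per effective worker breaks even when investment replaces (n + g + δ)·k; here n + g + δ = 0.11.
Current steady state (s = 0.4): k* = (0.4/0.11)^(1/0.76) ≈ 5.4666, y* = 5.4666^0.24 ≈ 1.5033, c* = (1−0.4)·1.5033 ≈ 0.9020.
Golden rule sets MPK = n+g+δ: 0.24·k^(0.24−1) = 0.11, so k_gold = (0.24/0.11)^(1/0.76) ≈ 2.7913.
y_gold = 2.7913^0.24 ≈ 1.2794, c_gold = y_gold − 0.11·k_gold ≈ 0.9723.
Gain: Δc = 0.9723 − 0.9020 ≈ 0.0703.

Δc ≈ 0.070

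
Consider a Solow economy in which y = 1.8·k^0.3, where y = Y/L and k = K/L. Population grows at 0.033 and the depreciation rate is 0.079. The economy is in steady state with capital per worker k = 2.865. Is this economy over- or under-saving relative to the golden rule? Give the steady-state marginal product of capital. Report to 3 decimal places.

The effective depreciation rate is n + δ = 0.033 + 0.079 = 0.112.
MPK = 0.3·1.8·k^(0.3−1) = 0.3·1.8·2.865^(-0.7) ≈ 0.2585.
MPK > 0.112, so the economy is dynamically efficient (under-saving).

under-saving; MPK ≈ 0.258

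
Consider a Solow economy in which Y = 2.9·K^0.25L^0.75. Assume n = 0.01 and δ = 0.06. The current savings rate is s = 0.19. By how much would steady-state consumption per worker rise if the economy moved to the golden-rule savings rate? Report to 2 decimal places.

Break-even investment rate: n + δ = 0.01 + 0.06 = 0.07.
Current steady state (s = 0.19): k* = (0.19·2.9/0.07)^(1/0.75) ≈ 15.6581, y* = 2.9·15.6581^0.25 ≈ 5.7688, c* = (1−0.19)·5.7688 ≈ 4.6727.
Maximizing c = f(k) − (n+δ)·k gives f'(k) = n+δ, i.e. 0.25·2.9·k^(0.25−1) = 0.07, so k_gold = (0.25·2.9/0.07)^(1/0.75) ≈ 22.5763.
y_gold = 2.9·22.5763^0.25 ≈ 6.3214, c_gold = y_gold − 0.07·k_gold ≈ 4.7410.
Gain: Δc = 4.7410 − 4.6727 ≈ 0.0683.

Δc ≈ 0.07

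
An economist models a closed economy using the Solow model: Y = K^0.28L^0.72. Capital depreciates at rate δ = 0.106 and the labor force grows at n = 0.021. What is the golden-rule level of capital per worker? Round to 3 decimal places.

k_gold ≈ 2.998

Break-even investment rate: n + δ = 0.021 + 0.106 = 0.127.
At the golden rule the marginal product of capital equals n+δ: 0.28·k^(0.28−1) = 0.127. Solving, k_gold = (0.28/0.127)^(1/0.72) ≈ 2.9983.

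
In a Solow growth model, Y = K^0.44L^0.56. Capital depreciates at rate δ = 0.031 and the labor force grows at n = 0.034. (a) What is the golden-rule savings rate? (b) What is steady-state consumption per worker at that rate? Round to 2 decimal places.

Capital per worker breaks even when investment replaces (n + δ)·k; here n + δ = 0.065.
For Cobb-Douglas, s_gold equals capital's share: s_gold = 0.44.
Setting f'(k) = n+δ gives 0.44·k^(0.44−1) = 0.065, hence k_gold = (0.44/0.065)^(1/0.56) ≈ 30.4163.
y_gold = 30.4163^0.44 ≈ 4.4933; c_gold = (1−0.44)·y_gold ≈ 2.5163.

(a) s_gold = 0.44; (b) c_gold ≈ 2.52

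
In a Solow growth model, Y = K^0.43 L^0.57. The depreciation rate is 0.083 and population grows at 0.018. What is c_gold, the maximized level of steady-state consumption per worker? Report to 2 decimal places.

c_gold ≈ 1.70

The effective depreciation rate is n + δ = 0.018 + 0.083 = 0.101.
At the golden rule the marginal product of capital equals n+δ: 0.43·k^(0.43−1) = 0.101. Solving, k_gold = (0.43/0.101)^(1/0.57) ≈ 12.6989.
y_gold = 12.6989^0.43 ≈ 2.9828.
c_gold = y_gold − (n+δ)·k_gold = 2.9828 − 0.101·12.6989 ≈ 1.7002.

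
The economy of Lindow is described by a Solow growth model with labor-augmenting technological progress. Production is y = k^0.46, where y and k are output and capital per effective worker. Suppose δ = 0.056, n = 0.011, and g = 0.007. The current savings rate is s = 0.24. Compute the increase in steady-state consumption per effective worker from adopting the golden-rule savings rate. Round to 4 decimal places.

Δc ≈ 0.4901

Capital per effective worker breaks even when investment replaces (n + g + δ)·k; here n + g + δ = 0.074.
Current steady state (s = 0.24): k* = (0.24/0.074)^(1/0.54) ≈ 8.8361, y* = 8.8361^0.46 ≈ 2.7245, c* = (1−0.24)·2.7245 ≈ 2.0706.
At the golden rule the marginal product of capital equals n+g+δ: 0.46·k^(0.46−1) = 0.074. Solving, k_gold = (0.46/0.074)^(1/0.54) ≈ 29.4776.
y_gold = 29.4776^0.46 ≈ 4.7421, c_gold = y_gold − 0.074·k_gold ≈ 2.5607.
Gain: Δc = 2.5607 − 2.0706 ≈ 0.4901.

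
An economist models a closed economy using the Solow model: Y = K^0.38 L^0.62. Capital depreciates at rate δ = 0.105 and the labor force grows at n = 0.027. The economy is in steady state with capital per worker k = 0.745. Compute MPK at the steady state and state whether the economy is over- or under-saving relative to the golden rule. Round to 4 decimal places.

Capital per worker breaks even when investment replaces (n + δ)·k; here n + δ = 0.132.
MPK = 0.38·k^(0.38−1) = 0.38·0.745^(-0.62) ≈ 0.4561.
MPK > 0.132, so the economy is dynamically efficient (under-saving).

under-saving; MPK ≈ 0.4561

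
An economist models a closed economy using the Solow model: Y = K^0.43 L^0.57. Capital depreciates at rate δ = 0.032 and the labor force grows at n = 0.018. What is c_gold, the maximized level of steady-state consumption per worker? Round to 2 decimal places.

Break-even investment rate: n + δ = 0.018 + 0.032 = 0.05.
Setting f'(k) = n+δ gives 0.43·k^(0.43−1) = 0.05, hence k_gold = (0.43/0.05)^(1/0.57) ≈ 43.5984.
y_gold = 43.5984^0.43 ≈ 5.0696.
c_gold = y_gold − (n+δ)·k_gold = 5.0696 − 0.05·43.5984 ≈ 2.8897.

c_gold ≈ 2.89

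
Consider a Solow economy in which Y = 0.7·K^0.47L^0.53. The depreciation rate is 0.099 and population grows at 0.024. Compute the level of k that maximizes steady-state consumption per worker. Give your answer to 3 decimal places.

Break-even investment rate: n + δ = 0.024 + 0.099 = 0.123.
Maximizing c = f(k) − (n+δ)·k gives f'(k) = n+δ, i.e. 0.47·0.7·k^(0.47−1) = 0.123, so k_gold = (0.47·0.7/0.123)^(1/0.53) ≈ 6.4004.

k_gold ≈ 6.400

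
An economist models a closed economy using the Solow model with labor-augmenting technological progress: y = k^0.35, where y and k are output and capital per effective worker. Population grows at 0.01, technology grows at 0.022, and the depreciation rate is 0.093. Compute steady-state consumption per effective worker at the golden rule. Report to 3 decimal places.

c_gold ≈ 1.132

Capital per effective worker breaks even when investment replaces (n + g + δ)·k; here n + g + δ = 0.125.
Setting f'(k) = n+g+δ gives 0.35·k^(0.35−1) = 0.125, hence k_gold = (0.35/0.125)^(1/0.65) ≈ 4.8746.
y_gold = 4.8746^0.35 ≈ 1.7409.
c_gold = y_gold − (n+g+δ)·k_gold = 1.7409 − 0.125·4.8746 ≈ 1.1316.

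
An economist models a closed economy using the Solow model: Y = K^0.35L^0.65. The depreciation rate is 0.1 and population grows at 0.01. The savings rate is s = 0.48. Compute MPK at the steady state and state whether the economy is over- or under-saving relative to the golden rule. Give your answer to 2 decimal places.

Break-even investment rate: n + δ = 0.01 + 0.1 = 0.11.
Steady-state k*: s·k^0.35 = 0.11·k gives k* = (0.48/0.11)^(1/0.65) ≈ 9.6468.
MPK = 0.35·9.6468^(-0.65) ≈ 0.0802.
MPK < n+δ = 0.11, so the economy is dynamically inefficient (over-saving).

over-saving; MPK ≈ 0.08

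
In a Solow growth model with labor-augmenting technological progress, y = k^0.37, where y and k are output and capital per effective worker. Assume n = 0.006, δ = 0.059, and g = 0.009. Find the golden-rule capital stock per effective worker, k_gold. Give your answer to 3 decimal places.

The effective depreciation rate is n + g + δ = 0.006 + 0.009 + 0.059 = 0.074.
Maximizing c = f(k) − (n+g+δ)·k gives f'(k) = n+g+δ, i.e. 0.37·k^(0.37−1) = 0.074, so k_gold = (0.37/0.074)^(1/0.63) ≈ 12.8670.

k_gold ≈ 12.867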